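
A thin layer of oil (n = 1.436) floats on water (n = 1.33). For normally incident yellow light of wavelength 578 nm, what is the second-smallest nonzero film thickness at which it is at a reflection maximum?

Ray reflecting at the top interface goes from n = 1.0 toward n = 1.436: a half-wave phase shift.
At the lower boundary (n = 1.436 to n = 1.33) the reflected ray undergoes no phase shift.
Net: one phase inversion between the two reflected rays.
For bright reflection here: 2 n t = (m + ½) λ.
The second-smallest nonzero thickness corresponds to m = 1: t = (m + ½) λ / (2 n) = 1.50 × 578 / (2 × 1.436) = 302 nm.

302 nm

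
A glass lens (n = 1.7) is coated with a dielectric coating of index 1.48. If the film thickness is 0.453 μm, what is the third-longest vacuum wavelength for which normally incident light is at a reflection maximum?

At the upper boundary (n = 1.0 to n = 1.48) the reflected ray undergoes a half-wave phase shift.
Bottom surface (1.48 → 1.7): reflection off a higher-index medium gives a half-wave phase shift.
Zero or two π shifts → no net half-wave offset.
So the condition for constructive reflection is 2 n t = m λ.
λ = 2 n t / m. The third-longest wavelength is m = 3: λ = 2 × 1.48 × 453 / 3.00 = 447 nm.

447 nm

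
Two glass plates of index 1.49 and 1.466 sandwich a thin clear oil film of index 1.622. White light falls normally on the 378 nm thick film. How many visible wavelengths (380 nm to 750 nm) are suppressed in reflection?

2

Top surface (1.49 → 1.622): reflection off a higher-index medium gives a half-wave phase shift.
Bottom surface (1.622 → 1.466): reflection off a lower-index medium gives no phase shift.
The two reflections differ by half a wavelength.
With one net inversion, destructive interference in reflection requires 2 n t = m λ.
λ = 2 n t / m = 1226 / m nm.
m=1: 1226 nm (IR); m=2: 613 nm (visible); m=3: 409 nm (visible); m=4: 307 nm (UV).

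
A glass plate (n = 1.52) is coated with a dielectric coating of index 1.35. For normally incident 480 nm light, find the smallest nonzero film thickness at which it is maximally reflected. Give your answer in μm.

0.178 μm

Ray reflecting at the top interface goes from n = 1.0 toward n = 1.35: a half-wave phase shift.
Bottom surface (1.35 → 1.52): reflection off a higher-index medium gives a half-wave phase shift.
The two reflections carry the same phase change, so no net offset.
For strong reflection here: 2 n t = m λ.
Minimum nonzero at m = 1: t = λ / (2 n) = 480 / (2 × 1.35) = 178 nm.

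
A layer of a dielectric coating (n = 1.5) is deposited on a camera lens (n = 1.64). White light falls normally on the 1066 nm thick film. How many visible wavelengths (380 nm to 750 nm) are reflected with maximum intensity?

4

Top surface (1.0 → 1.5): reflection off a higher-index medium gives a half-wave phase shift.
At the lower boundary (n = 1.5 to n = 1.64) the reflected ray undergoes a half-wave phase shift.
The two reflections carry the same phase change, so no net offset.
With no net inversion, constructive interference in reflection requires 2 n t = m λ.
λ = 2 n t / m = 3198 / m nm.
m=4: 800 nm (IR); m=5: 640 nm (visible); m=6: 533 nm (visible); m=7: 457 nm (visible); m=8: 400 nm (visible); m=9: 355 nm (UV).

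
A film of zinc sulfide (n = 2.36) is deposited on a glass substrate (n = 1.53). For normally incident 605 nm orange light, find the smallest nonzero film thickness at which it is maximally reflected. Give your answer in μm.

Top surface (1.0 → 2.36): reflection off a higher-index medium gives a half-wave phase shift.
At the lower boundary (n = 2.36 to n = 1.53) the reflected ray undergoes no phase shift.
Exactly one π shift → a net half-wave offset.
For bright reflection here: 2 n t = (m + ½) λ.
Minimum at m = 0: t = λ / (4 n) = 605 / (4 × 2.36) = 64.1 nm.

0.0641 μm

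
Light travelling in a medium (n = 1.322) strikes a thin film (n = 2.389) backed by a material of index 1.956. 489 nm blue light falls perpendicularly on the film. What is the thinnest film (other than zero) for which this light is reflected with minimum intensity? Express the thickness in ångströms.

1023 Å

At the upper boundary (n = 1.322 to n = 2.389) the reflected ray undergoes a half-wave phase shift.
Ray reflecting at the bottom interface goes from n = 2.389 toward n = 1.956: no phase shift.
Net: one phase inversion between the two reflected rays.
For weak reflection here: 2 n t = m λ.
Minimum nonzero at m = 1: t = λ / (2 n) = 489 / (2 × 2.389) = 102 nm.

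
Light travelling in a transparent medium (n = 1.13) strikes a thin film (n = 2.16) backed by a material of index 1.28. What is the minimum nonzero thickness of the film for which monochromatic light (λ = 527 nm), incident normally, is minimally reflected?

122 nm

Ray reflecting at the top interface goes from n = 1.13 toward n = 2.16: a half-wave phase shift.
At the lower boundary (n = 2.16 to n = 1.28) the reflected ray undergoes no phase shift.
Exactly one π shift → a net half-wave offset.
With one net inversion, destructive interference in reflection requires 2 n t = m λ.
Minimum nonzero at m = 1: t = λ / (2 n) = 527 / (2 × 2.16) = 122 nm.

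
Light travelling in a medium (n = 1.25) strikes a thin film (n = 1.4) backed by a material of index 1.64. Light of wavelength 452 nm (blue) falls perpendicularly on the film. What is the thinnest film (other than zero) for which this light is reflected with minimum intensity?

Top surface (1.25 → 1.4): reflection off a higher-index medium gives a half-wave phase shift.
At the lower boundary (n = 1.4 to n = 1.64) the reflected ray undergoes a half-wave phase shift.
Zero or two π shifts → no net half-wave offset.
With no net inversion, destructive interference in reflection requires 2 n t = (m + ½) λ.
Minimum at m = 0: t = λ / (4 n) = 452 / (4 × 1.4) = 80.7 nm.

80.7 nm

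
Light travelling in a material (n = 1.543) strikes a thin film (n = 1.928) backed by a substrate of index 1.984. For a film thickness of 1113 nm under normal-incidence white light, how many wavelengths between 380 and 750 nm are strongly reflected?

At the upper boundary (n = 1.543 to n = 1.928) the reflected ray undergoes a half-wave phase shift.
Ray reflecting at the bottom interface goes from n = 1.928 toward n = 1.984: a half-wave phase shift.
The two reflections carry the same phase change, so no net offset.
So the condition for constructive reflection is 2 n t = m λ.
λ = 2 n t / m = 4292 / m nm.
m=5: 858 nm (IR); m=6: 715 nm (visible); m=7: 613 nm (visible); m=8: 536 nm (visible); m=9: 477 nm (visible); m=10: 429 nm (visible); m=11: 390 nm (visible); m=12: 358 nm (UV).

6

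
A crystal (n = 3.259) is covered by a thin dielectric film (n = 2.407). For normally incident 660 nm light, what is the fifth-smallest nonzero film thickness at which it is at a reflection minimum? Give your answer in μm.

0.617 μm

Top surface (1.0 → 2.407): reflection off a higher-index medium gives a half-wave phase shift.
At the lower boundary (n = 2.407 to n = 3.259) the reflected ray undergoes a half-wave phase shift.
Net: no relative phase inversion (both shifts match).
So the condition for destructive reflection is 2 n t = (m + ½) λ.
The fifth-smallest nonzero thickness corresponds to m = 4: t = (m + ½) λ / (2 n) = 4.50 × 660 / (2 × 2.407) = 617 nm.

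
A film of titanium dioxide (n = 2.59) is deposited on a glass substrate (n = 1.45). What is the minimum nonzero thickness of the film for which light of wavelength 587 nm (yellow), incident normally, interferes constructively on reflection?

56.7 nm

Ray reflecting at the top interface goes from n = 1.0 toward n = 2.59: a half-wave phase shift.
At the lower boundary (n = 2.59 to n = 1.45) the reflected ray undergoes no phase shift.
The two reflections differ by half a wavelength.
For bright reflection here: 2 n t = (m + ½) λ.
Minimum at m = 0: t = λ / (4 n) = 587 / (4 × 2.59) = 56.7 nm.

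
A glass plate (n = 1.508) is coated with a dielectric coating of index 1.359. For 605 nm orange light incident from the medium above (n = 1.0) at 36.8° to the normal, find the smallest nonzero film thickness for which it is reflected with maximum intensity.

At the upper boundary (n = 1.0 to n = 1.359) the reflected ray undergoes a half-wave phase shift.
Ray reflecting at the bottom interface goes from n = 1.359 toward n = 1.508: a half-wave phase shift.
The two reflections carry the same phase change, so no net offset.
So the condition for constructive reflection is 2 n t cos θ_r = m λ.
Snell's law: 1.0 sin 36.8° = 1.359 sin θ_r → sin θ_r = 0.441, cos θ_r = 0.898.
Minimum nonzero at m = 1: t = λ / (2 n cos θ_r) = 605 / (2 × 1.359 × 0.898) = 248 nm.

248 nm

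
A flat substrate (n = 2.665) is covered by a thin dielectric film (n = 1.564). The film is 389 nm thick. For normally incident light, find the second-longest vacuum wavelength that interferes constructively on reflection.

Top surface (1.0 → 1.564): reflection off a higher-index medium gives a half-wave phase shift.
At the lower boundary (n = 1.564 to n = 2.665) the reflected ray undergoes a half-wave phase shift.
Net: no relative phase inversion (both shifts match).
For strong reflection here: 2 n t = m λ.
λ = 2 n t / m. The second-longest wavelength is m = 2: λ = 2 × 1.564 × 389 / 2.00 = 608 nm.

608 nm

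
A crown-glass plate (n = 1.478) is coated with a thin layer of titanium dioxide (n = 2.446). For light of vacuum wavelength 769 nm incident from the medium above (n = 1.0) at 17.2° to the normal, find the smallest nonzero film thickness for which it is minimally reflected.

158 nm

Top surface (1.0 → 2.446): reflection off a higher-index medium gives a half-wave phase shift.
At the lower boundary (n = 2.446 to n = 1.478) the reflected ray undergoes no phase shift.
Net: one phase inversion between the two reflected rays.
For minimum reflection here: 2 n t cos θ_r = m λ.
Snell's law: 1.0 sin 17.2° = 2.446 sin θ_r → sin θ_r = 0.121, cos θ_r = 0.993.
Minimum nonzero at m = 1: t = λ / (2 n cos θ_r) = 769 / (2 × 2.446 × 0.993) = 158 nm.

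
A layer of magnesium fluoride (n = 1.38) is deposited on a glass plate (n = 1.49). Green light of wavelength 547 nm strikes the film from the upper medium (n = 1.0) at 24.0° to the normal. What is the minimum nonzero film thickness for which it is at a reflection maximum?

207 nm

At the upper boundary (n = 1.0 to n = 1.38) the reflected ray undergoes a half-wave phase shift.
At the lower boundary (n = 1.38 to n = 1.49) the reflected ray undergoes a half-wave phase shift.
The two reflections carry the same phase change, so no net offset.
With no net inversion, constructive interference in reflection requires 2 n t cos θ_r = m λ.
Snell's law: 1.0 sin 24.0° = 1.38 sin θ_r → sin θ_r = 0.295, cos θ_r = 0.956.
Minimum nonzero at m = 1: t = λ / (2 n cos θ_r) = 547 / (2 × 1.38 × 0.956) = 207 nm.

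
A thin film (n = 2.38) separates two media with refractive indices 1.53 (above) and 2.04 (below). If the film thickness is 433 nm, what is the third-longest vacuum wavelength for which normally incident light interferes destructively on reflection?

687 nm

Top surface (1.53 → 2.38): reflection off a higher-index medium gives a half-wave phase shift.
Bottom surface (2.38 → 2.04): reflection off a lower-index medium gives no phase shift.
Net: one phase inversion between the two reflected rays.
With one net inversion, destructive interference in reflection requires 2 n t = m λ.
λ = 2 n t / m. The third-longest wavelength is m = 3: λ = 2 × 2.38 × 433 / 3.00 = 687 nm.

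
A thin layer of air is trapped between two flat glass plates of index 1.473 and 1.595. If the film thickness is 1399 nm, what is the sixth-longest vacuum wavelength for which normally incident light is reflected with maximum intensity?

Ray reflecting at the top interface goes from n = 1.473 toward n = 1.0: no phase shift.
At the lower boundary (n = 1.0 to n = 1.595) the reflected ray undergoes a half-wave phase shift.
Exactly one π shift → a net half-wave offset.
So the condition for constructive reflection is 2 n t = (m + ½) λ.
λ = 2 n t / (m + ½). The sixth-longest wavelength is m = 5: λ = 2 × 1.0 × 1399 / 5.50 = 509 nm.

509 nm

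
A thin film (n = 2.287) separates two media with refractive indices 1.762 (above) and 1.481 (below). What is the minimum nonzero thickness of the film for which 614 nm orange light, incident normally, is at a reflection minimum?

Ray reflecting at the top interface goes from n = 1.762 toward n = 2.287: a half-wave phase shift.
At the lower boundary (n = 2.287 to n = 1.481) the reflected ray undergoes no phase shift.
Net: one phase inversion between the two reflected rays.
For weak reflection here: 2 n t = m λ.
Minimum nonzero at m = 1: t = λ / (2 n) = 614 / (2 × 2.287) = 134 nm.

134 nm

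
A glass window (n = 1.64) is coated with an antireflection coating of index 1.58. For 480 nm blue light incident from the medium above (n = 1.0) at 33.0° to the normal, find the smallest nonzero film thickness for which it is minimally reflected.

80.9 nm

Top surface (1.0 → 1.58): reflection off a higher-index medium gives a half-wave phase shift.
Ray reflecting at the bottom interface goes from n = 1.58 toward n = 1.64: a half-wave phase shift.
The two reflections carry the same phase change, so no net offset.
With no net inversion, destructive interference in reflection requires 2 n t cos θ_r = (m + ½) λ.
Snell's law: 1.0 sin 33.0° = 1.58 sin θ_r → sin θ_r = 0.345, cos θ_r = 0.939.
Minimum at m = 0: t = λ / (4 n cos θ_r) = 480 / (4 × 1.58 × 0.939) = 80.9 nm.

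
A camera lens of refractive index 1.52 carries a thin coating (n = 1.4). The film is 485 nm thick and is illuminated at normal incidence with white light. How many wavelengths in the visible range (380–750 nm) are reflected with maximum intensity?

2

At the upper boundary (n = 1.0 to n = 1.4) the reflected ray undergoes a half-wave phase shift.
Ray reflecting at the bottom interface goes from n = 1.4 toward n = 1.52: a half-wave phase shift.
Net: no relative phase inversion (both shifts match).
With no net inversion, constructive interference in reflection requires 2 n t = m λ.
λ = 2 n t / m = 1358 / m nm.
m=1: 1358 nm (IR); m=2: 679 nm (visible); m=3: 453 nm (visible); m=4: 340 nm (UV).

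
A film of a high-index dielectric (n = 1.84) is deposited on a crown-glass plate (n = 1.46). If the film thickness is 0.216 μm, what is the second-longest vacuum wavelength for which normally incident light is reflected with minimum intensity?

397 nm

Ray reflecting at the top interface goes from n = 1.0 toward n = 1.84: a half-wave phase shift.
Ray reflecting at the bottom interface goes from n = 1.84 toward n = 1.46: no phase shift.
Exactly one π shift → a net half-wave offset.
So the condition for destructive reflection is 2 n t = m λ.
λ = 2 n t / m. The second-longest wavelength is m = 2: λ = 2 × 1.84 × 216 / 2.00 = 397 nm.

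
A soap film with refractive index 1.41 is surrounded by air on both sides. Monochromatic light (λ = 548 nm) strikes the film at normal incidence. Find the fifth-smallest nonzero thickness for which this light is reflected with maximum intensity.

At the upper boundary (n = 1.0 to n = 1.41) the reflected ray undergoes a half-wave phase shift.
At the lower boundary (n = 1.41 to n = 1.0) the reflected ray undergoes no phase shift.
Net: one phase inversion between the two reflected rays.
With one net inversion, constructive interference in reflection requires 2 n t = (m + ½) λ.
The fifth-smallest nonzero thickness corresponds to m = 4: t = (m + ½) λ / (2 n) = 4.50 × 548 / (2 × 1.41) = 874 nm.

874 nm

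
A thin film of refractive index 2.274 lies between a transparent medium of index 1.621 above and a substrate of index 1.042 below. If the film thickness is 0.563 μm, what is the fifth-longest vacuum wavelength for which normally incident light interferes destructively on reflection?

At the upper boundary (n = 1.621 to n = 2.274) the reflected ray undergoes a half-wave phase shift.
Ray reflecting at the bottom interface goes from n = 2.274 toward n = 1.042: no phase shift.
The two reflections differ by half a wavelength.
So the condition for destructive reflection is 2 n t = m λ.
λ = 2 n t / m. The fifth-longest wavelength is m = 5: λ = 2 × 2.274 × 563 / 5.00 = 512 nm.

512 nm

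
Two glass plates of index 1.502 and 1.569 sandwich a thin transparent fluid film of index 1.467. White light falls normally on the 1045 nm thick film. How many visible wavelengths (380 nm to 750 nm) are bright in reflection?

At the upper boundary (n = 1.502 to n = 1.467) the reflected ray undergoes no phase shift.
At the lower boundary (n = 1.467 to n = 1.569) the reflected ray undergoes a half-wave phase shift.
Net: one phase inversion between the two reflected rays.
For strong reflection here: 2 n t = (m + ½) λ.
λ = 2 n t / (m + ½) = 3066 / (m + ½) nm.
m=3: 876 nm (IR); m=4: 681 nm (visible); m=5: 557 nm (visible); m=6: 472 nm (visible); m=7: 409 nm (visible); m=8: 361 nm (UV).

4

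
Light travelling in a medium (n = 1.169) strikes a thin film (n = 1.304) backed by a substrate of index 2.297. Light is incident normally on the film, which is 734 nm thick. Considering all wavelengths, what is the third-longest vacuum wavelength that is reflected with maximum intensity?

638 nm

Top surface (1.169 → 1.304): reflection off a higher-index medium gives a half-wave phase shift.
Ray reflecting at the bottom interface goes from n = 1.304 toward n = 2.297: a half-wave phase shift.
Zero or two π shifts → no net half-wave offset.
With no net inversion, constructive interference in reflection requires 2 n t = m λ.
λ = 2 n t / m. The third-longest wavelength is m = 3: λ = 2 × 1.304 × 734 / 3.00 = 638 nm.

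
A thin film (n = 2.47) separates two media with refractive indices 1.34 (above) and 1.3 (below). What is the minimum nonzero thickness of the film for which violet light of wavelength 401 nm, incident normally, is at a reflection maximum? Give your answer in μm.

Top surface (1.34 → 2.47): reflection off a higher-index medium gives a half-wave phase shift.
At the lower boundary (n = 2.47 to n = 1.3) the reflected ray undergoes no phase shift.
The two reflections differ by half a wavelength.
So the condition for constructive reflection is 2 n t = (m + ½) λ.
Minimum at m = 0: t = λ / (4 n) = 401 / (4 × 2.47) = 40.6 nm.

0.0406 μm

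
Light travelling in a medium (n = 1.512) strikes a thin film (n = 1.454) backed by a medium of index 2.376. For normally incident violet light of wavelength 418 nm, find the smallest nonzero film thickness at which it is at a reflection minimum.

144 nm

Ray reflecting at the top interface goes from n = 1.512 toward n = 1.454: no phase shift.
Bottom surface (1.454 → 2.376): reflection off a higher-index medium gives a half-wave phase shift.
Exactly one π shift → a net half-wave offset.
So the condition for destructive reflection is 2 n t = m λ.
Minimum nonzero at m = 1: t = λ / (2 n) = 418 / (2 × 1.454) = 144 nm.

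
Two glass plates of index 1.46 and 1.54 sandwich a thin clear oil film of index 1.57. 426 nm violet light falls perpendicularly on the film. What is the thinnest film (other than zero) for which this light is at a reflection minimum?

Ray reflecting at the top interface goes from n = 1.46 toward n = 1.57: a half-wave phase shift.
Ray reflecting at the bottom interface goes from n = 1.57 toward n = 1.54: no phase shift.
Exactly one π shift → a net half-wave offset.
For dark reflection here: 2 n t = m λ.
Minimum nonzero at m = 1: t = λ / (2 n) = 426 / (2 × 1.57) = 136 nm.

136 nm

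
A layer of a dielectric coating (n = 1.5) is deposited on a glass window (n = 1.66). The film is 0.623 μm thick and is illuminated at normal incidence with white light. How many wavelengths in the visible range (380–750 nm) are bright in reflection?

2

Top surface (1.0 → 1.5): reflection off a higher-index medium gives a half-wave phase shift.
At the lower boundary (n = 1.5 to n = 1.66) the reflected ray undergoes a half-wave phase shift.
Net: no relative phase inversion (both shifts match).
With no net inversion, constructive interference in reflection requires 2 n t = m λ.
λ = 2 n t / m = 1869 / m nm.
m=2: 935 nm (IR); m=3: 623 nm (visible); m=4: 467 nm (visible); m=5: 374 nm (UV).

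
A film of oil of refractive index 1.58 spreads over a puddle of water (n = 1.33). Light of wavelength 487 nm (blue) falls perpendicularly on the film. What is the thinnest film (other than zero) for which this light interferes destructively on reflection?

154 nm

Ray reflecting at the top interface goes from n = 1.0 toward n = 1.58: a half-wave phase shift.
Ray reflecting at the bottom interface goes from n = 1.58 toward n = 1.33: no phase shift.
Exactly one π shift → a net half-wave offset.
So the condition for destructive reflection is 2 n t = m λ.
Minimum nonzero at m = 1: t = λ / (2 n) = 487 / (2 × 1.58) = 154 nm.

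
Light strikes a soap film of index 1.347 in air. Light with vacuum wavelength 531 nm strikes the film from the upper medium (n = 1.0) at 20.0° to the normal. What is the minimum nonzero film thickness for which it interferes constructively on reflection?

At the upper boundary (n = 1.0 to n = 1.347) the reflected ray undergoes a half-wave phase shift.
At the lower boundary (n = 1.347 to n = 1.0) the reflected ray undergoes no phase shift.
The two reflections differ by half a wavelength.
With one net inversion, constructive interference in reflection requires 2 n t cos θ_r = (m + ½) λ.
Snell's law: 1.0 sin 20.0° = 1.347 sin θ_r → sin θ_r = 0.254, cos θ_r = 0.967.
Minimum at m = 0: t = λ / (4 n cos θ_r) = 531 / (4 × 1.347 × 0.967) = 102 nm.

102 nm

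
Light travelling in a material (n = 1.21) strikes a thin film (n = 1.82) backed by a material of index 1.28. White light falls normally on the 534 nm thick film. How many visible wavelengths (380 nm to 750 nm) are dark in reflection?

3

At the upper boundary (n = 1.21 to n = 1.82) the reflected ray undergoes a half-wave phase shift.
Bottom surface (1.82 → 1.28): reflection off a lower-index medium gives no phase shift.
Exactly one π shift → a net half-wave offset.
So the condition for destructive reflection is 2 n t = m λ.
λ = 2 n t / m = 1944 / m nm.
m=2: 972 nm (IR); m=3: 648 nm (visible); m=4: 486 nm (visible); m=5: 389 nm (visible); m=6: 324 nm (UV).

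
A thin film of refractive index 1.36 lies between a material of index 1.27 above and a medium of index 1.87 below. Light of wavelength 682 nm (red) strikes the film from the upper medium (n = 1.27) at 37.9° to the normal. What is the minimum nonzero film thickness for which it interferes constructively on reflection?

306 nm

At the upper boundary (n = 1.27 to n = 1.36) the reflected ray undergoes a half-wave phase shift.
At the lower boundary (n = 1.36 to n = 1.87) the reflected ray undergoes a half-wave phase shift.
Net: no relative phase inversion (both shifts match).
For strong reflection here: 2 n t cos θ_r = m λ.
Snell's law: 1.27 sin 37.9° = 1.36 sin θ_r → sin θ_r = 0.574, cos θ_r = 0.819.
Minimum nonzero at m = 1: t = λ / (2 n cos θ_r) = 682 / (2 × 1.36 × 0.819) = 306 nm.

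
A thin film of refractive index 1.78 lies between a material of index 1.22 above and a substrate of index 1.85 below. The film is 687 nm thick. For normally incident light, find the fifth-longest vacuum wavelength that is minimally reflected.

543 nm

Ray reflecting at the top interface goes from n = 1.22 toward n = 1.78: a half-wave phase shift.
Ray reflecting at the bottom interface goes from n = 1.78 toward n = 1.85: a half-wave phase shift.
Net: no relative phase inversion (both shifts match).
For dark reflection here: 2 n t = (m + ½) λ.
λ = 2 n t / (m + ½). The fifth-longest wavelength is m = 4: λ = 2 × 1.78 × 687 / 4.50 = 543 nm.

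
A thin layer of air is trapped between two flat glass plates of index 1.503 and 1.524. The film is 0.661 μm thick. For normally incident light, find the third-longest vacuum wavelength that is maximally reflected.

529 nm

Ray reflecting at the top interface goes from n = 1.503 toward n = 1.0: no phase shift.
Bottom surface (1.0 → 1.524): reflection off a higher-index medium gives a half-wave phase shift.
The two reflections differ by half a wavelength.
For maximum reflection here: 2 n t = (m + ½) λ.
λ = 2 n t / (m + ½). The third-longest wavelength is m = 2: λ = 2 × 1.0 × 661 / 2.50 = 529 nm.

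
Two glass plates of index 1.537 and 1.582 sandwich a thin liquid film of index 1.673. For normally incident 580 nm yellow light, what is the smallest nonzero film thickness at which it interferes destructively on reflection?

173 nm

Top surface (1.537 → 1.673): reflection off a higher-index medium gives a half-wave phase shift.
Ray reflecting at the bottom interface goes from n = 1.673 toward n = 1.582: no phase shift.
The two reflections differ by half a wavelength.
So the condition for destructive reflection is 2 n t = m λ.
The smallest nonzero thickness corresponds to m = 1: t = m λ / (2 n) = 1.00 × 580 / (2 × 1.673) = 173 nm.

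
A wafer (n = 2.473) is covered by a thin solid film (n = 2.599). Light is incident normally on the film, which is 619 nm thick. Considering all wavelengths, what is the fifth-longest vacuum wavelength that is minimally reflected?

644 nm

Top surface (1.0 → 2.599): reflection off a higher-index medium gives a half-wave phase shift.
At the lower boundary (n = 2.599 to n = 2.473) the reflected ray undergoes no phase shift.
The two reflections differ by half a wavelength.
So the condition for destructive reflection is 2 n t = m λ.
λ = 2 n t / m. The fifth-longest wavelength is m = 5: λ = 2 × 2.599 × 619 / 5.00 = 644 nm.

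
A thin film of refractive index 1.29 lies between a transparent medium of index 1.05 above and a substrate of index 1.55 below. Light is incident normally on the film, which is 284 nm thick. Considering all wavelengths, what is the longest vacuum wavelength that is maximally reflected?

At the upper boundary (n = 1.05 to n = 1.29) the reflected ray undergoes a half-wave phase shift.
At the lower boundary (n = 1.29 to n = 1.55) the reflected ray undergoes a half-wave phase shift.
Net: no relative phase inversion (both shifts match).
So the condition for constructive reflection is 2 n t = m λ.
λ = 2 n t / m. The longest wavelength is m = 1: λ = 2 × 1.29 × 284 / 1.00 = 733 nm.

733 nm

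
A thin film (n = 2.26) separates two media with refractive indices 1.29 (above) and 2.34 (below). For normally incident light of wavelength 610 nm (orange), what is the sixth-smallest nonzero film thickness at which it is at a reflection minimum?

At the upper boundary (n = 1.29 to n = 2.26) the reflected ray undergoes a half-wave phase shift.
Ray reflecting at the bottom interface goes from n = 2.26 toward n = 2.34: a half-wave phase shift.
The two reflections carry the same phase change, so no net offset.
For weak reflection here: 2 n t = (m + ½) λ.
The sixth-smallest nonzero thickness corresponds to m = 5: t = (m + ½) λ / (2 n) = 5.50 × 610 / (2 × 2.26) = 742 nm.

742 nm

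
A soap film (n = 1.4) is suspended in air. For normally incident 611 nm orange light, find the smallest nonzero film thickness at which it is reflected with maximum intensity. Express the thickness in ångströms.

1091 Å

At the upper boundary (n = 1.0 to n = 1.4) the reflected ray undergoes a half-wave phase shift.
Ray reflecting at the bottom interface goes from n = 1.4 toward n = 1.0: no phase shift.
Exactly one π shift → a net half-wave offset.
So the condition for constructive reflection is 2 n t = (m + ½) λ.
Minimum at m = 0: t = λ / (4 n) = 611 / (4 × 1.4) = 109 nm.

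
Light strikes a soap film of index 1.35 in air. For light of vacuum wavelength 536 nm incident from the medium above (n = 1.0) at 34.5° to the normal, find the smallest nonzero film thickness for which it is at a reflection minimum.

Ray reflecting at the top interface goes from n = 1.0 toward n = 1.35: a half-wave phase shift.
At the lower boundary (n = 1.35 to n = 1.0) the reflected ray undergoes no phase shift.
Exactly one π shift → a net half-wave offset.
With one net inversion, destructive interference in reflection requires 2 n t cos θ_r = m λ.
Snell's law: 1.0 sin 34.5° = 1.35 sin θ_r → sin θ_r = 0.420, cos θ_r = 0.908.
Minimum nonzero at m = 1: t = λ / (2 n cos θ_r) = 536 / (2 × 1.35 × 0.908) = 219 nm.

219 nm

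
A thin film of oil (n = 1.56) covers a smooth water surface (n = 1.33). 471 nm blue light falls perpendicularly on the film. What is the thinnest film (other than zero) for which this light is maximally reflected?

75.5 nm

At the upper boundary (n = 1.0 to n = 1.56) the reflected ray undergoes a half-wave phase shift.
Bottom surface (1.56 → 1.33): reflection off a lower-index medium gives no phase shift.
Exactly one π shift → a net half-wave offset.
For strong reflection here: 2 n t = (m + ½) λ.
Minimum at m = 0: t = λ / (4 n) = 471 / (4 × 1.56) = 75.5 nm.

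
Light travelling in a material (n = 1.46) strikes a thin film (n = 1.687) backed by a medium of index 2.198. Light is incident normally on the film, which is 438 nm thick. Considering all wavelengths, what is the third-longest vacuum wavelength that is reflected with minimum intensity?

591 nm

At the upper boundary (n = 1.46 to n = 1.687) the reflected ray undergoes a half-wave phase shift.
Ray reflecting at the bottom interface goes from n = 1.687 toward n = 2.198: a half-wave phase shift.
Zero or two π shifts → no net half-wave offset.
For dark reflection here: 2 n t = (m + ½) λ.
λ = 2 n t / (m + ½). The third-longest wavelength is m = 2: λ = 2 × 1.687 × 438 / 2.50 = 591 nm.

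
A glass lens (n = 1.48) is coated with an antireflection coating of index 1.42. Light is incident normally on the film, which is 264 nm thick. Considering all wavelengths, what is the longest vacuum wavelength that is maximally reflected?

Ray reflecting at the top interface goes from n = 1.0 toward n = 1.42: a half-wave phase shift.
Ray reflecting at the bottom interface goes from n = 1.42 toward n = 1.48: a half-wave phase shift.
Zero or two π shifts → no net half-wave offset.
With no net inversion, constructive interference in reflection requires 2 n t = m λ.
λ = 2 n t / m. The longest wavelength is m = 1: λ = 2 × 1.42 × 264 / 1.00 = 750 nm.

750 nm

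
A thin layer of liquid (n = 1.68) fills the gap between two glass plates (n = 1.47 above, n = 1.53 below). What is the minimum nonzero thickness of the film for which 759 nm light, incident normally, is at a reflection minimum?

At the upper boundary (n = 1.47 to n = 1.68) the reflected ray undergoes a half-wave phase shift.
Bottom surface (1.68 → 1.53): reflection off a lower-index medium gives no phase shift.
Net: one phase inversion between the two reflected rays.
For dark reflection here: 2 n t = m λ.
Minimum nonzero at m = 1: t = λ / (2 n) = 759 / (2 × 1.68) = 226 nm.

226 nm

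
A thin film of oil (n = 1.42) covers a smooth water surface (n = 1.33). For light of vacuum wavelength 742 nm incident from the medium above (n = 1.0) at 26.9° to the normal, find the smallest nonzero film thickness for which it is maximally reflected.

At the upper boundary (n = 1.0 to n = 1.42) the reflected ray undergoes a half-wave phase shift.
Bottom surface (1.42 → 1.33): reflection off a lower-index medium gives no phase shift.
Exactly one π shift → a net half-wave offset.
For bright reflection here: 2 n t cos θ_r = (m + ½) λ.
Snell's law: 1.0 sin 26.9° = 1.42 sin θ_r → sin θ_r = 0.319, cos θ_r = 0.948.
Minimum at m = 0: t = λ / (4 n cos θ_r) = 742 / (4 × 1.42 × 0.948) = 138 nm.

138 nm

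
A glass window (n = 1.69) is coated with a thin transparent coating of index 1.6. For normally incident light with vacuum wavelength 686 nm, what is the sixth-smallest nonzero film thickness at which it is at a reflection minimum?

1179 nm

Top surface (1.0 → 1.6): reflection off a higher-index medium gives a half-wave phase shift.
Ray reflecting at the bottom interface goes from n = 1.6 toward n = 1.69: a half-wave phase shift.
Zero or two π shifts → no net half-wave offset.
For weak reflection here: 2 n t = (m + ½) λ.
The sixth-smallest nonzero thickness corresponds to m = 5: t = (m + ½) λ / (2 n) = 5.50 × 686 / (2 × 1.6) = 1179 nm.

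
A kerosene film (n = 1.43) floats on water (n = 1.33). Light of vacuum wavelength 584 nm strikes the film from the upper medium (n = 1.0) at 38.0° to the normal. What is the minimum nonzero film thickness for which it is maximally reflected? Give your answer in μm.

0.113 μm

At the upper boundary (n = 1.0 to n = 1.43) the reflected ray undergoes a half-wave phase shift.
Ray reflecting at the bottom interface goes from n = 1.43 toward n = 1.33: no phase shift.
Net: one phase inversion between the two reflected rays.
For strong reflection here: 2 n t cos θ_r = (m + ½) λ.
Snell's law: 1.0 sin 38.0° = 1.43 sin θ_r → sin θ_r = 0.431, cos θ_r = 0.903.
Minimum at m = 0: t = λ / (4 n cos θ_r) = 584 / (4 × 1.43 × 0.903) = 113 nm.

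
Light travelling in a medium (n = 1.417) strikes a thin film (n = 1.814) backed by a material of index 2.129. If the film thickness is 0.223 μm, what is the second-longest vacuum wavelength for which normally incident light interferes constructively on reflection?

405 nm

Top surface (1.417 → 1.814): reflection off a higher-index medium gives a half-wave phase shift.
Bottom surface (1.814 → 2.129): reflection off a higher-index medium gives a half-wave phase shift.
The two reflections carry the same phase change, so no net offset.
With no net inversion, constructive interference in reflection requires 2 n t = m λ.
λ = 2 n t / m. The second-longest wavelength is m = 2: λ = 2 × 1.814 × 223 / 2.00 = 405 nm.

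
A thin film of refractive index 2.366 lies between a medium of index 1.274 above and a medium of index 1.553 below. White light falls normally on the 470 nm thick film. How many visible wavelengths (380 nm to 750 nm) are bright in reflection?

Top surface (1.274 → 2.366): reflection off a higher-index medium gives a half-wave phase shift.
Bottom surface (2.366 → 1.553): reflection off a lower-index medium gives no phase shift.
Exactly one π shift → a net half-wave offset.
With one net inversion, constructive interference in reflection requires 2 n t = (m + ½) λ.
λ = 2 n t / (m + ½) = 2224 / (m + ½) nm.
m=2: 890 nm (IR); m=3: 635 nm (visible); m=4: 494 nm (visible); m=5: 404 nm (visible); m=6: 342 nm (UV).

3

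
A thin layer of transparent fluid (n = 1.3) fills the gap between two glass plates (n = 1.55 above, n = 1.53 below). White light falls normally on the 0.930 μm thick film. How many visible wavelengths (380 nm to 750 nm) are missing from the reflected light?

3

Ray reflecting at the top interface goes from n = 1.55 toward n = 1.3: no phase shift.
Bottom surface (1.3 → 1.53): reflection off a higher-index medium gives a half-wave phase shift.
The two reflections differ by half a wavelength.
So the condition for destructive reflection is 2 n t = m λ.
λ = 2 n t / m = 2418 / m nm.
m=3: 806 nm (IR); m=4: 605 nm (visible); m=5: 484 nm (visible); m=6: 403 nm (visible); m=7: 345 nm (UV).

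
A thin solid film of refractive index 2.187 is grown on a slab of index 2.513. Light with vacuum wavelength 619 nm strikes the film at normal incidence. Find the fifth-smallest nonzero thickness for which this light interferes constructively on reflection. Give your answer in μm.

Ray reflecting at the top interface goes from n = 1.0 toward n = 2.187: a half-wave phase shift.
Bottom surface (2.187 → 2.513): reflection off a higher-index medium gives a half-wave phase shift.
Zero or two π shifts → no net half-wave offset.
With no net inversion, constructive interference in reflection requires 2 n t = m λ.
The fifth-smallest nonzero thickness corresponds to m = 5: t = m λ / (2 n) = 5.00 × 619 / (2 × 2.187) = 708 nm.

0.708 μm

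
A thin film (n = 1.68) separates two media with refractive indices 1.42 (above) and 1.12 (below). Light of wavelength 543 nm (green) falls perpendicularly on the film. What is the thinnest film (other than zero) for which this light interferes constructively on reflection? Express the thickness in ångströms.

Top surface (1.42 → 1.68): reflection off a higher-index medium gives a half-wave phase shift.
Bottom surface (1.68 → 1.12): reflection off a lower-index medium gives no phase shift.
Exactly one π shift → a net half-wave offset.
With one net inversion, constructive interference in reflection requires 2 n t = (m + ½) λ.
Minimum at m = 0: t = λ / (4 n) = 543 / (4 × 1.68) = 80.8 nm.

808 Å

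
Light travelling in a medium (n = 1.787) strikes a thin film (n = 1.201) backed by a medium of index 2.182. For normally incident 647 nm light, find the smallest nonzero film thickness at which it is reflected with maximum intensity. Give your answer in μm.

Ray reflecting at the top interface goes from n = 1.787 toward n = 1.201: no phase shift.
At the lower boundary (n = 1.201 to n = 2.182) the reflected ray undergoes a half-wave phase shift.
Exactly one π shift → a net half-wave offset.
With one net inversion, constructive interference in reflection requires 2 n t = (m + ½) λ.
Minimum at m = 0: t = λ / (4 n) = 647 / (4 × 1.201) = 135 nm.

0.135 μm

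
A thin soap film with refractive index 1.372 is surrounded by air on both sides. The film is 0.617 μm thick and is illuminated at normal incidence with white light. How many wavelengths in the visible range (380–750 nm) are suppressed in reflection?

2

Ray reflecting at the top interface goes from n = 1.0 toward n = 1.372: a half-wave phase shift.
At the lower boundary (n = 1.372 to n = 1.0) the reflected ray undergoes no phase shift.
Exactly one π shift → a net half-wave offset.
With one net inversion, destructive interference in reflection requires 2 n t = m λ.
λ = 2 n t / m = 1693 / m nm.
m=2: 847 nm (IR); m=3: 564 nm (visible); m=4: 423 nm (visible); m=5: 339 nm (UV).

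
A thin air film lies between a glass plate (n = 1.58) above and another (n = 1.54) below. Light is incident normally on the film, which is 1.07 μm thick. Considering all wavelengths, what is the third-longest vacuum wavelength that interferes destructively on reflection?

Ray reflecting at the top interface goes from n = 1.58 toward n = 1.0: no phase shift.
Ray reflecting at the bottom interface goes from n = 1.0 toward n = 1.54: a half-wave phase shift.
The two reflections differ by half a wavelength.
So the condition for destructive reflection is 2 n t = m λ.
λ = 2 n t / m. The third-longest wavelength is m = 3: λ = 2 × 1.0 × 1070 / 3.00 = 713 nm.

713 nm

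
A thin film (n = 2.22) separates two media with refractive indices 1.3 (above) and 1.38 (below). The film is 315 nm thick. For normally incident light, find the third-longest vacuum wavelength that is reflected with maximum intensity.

559 nm

At the upper boundary (n = 1.3 to n = 2.22) the reflected ray undergoes a half-wave phase shift.
Bottom surface (2.22 → 1.38): reflection off a lower-index medium gives no phase shift.
Exactly one π shift → a net half-wave offset.
For maximum reflection here: 2 n t = (m + ½) λ.
λ = 2 n t / (m + ½). The third-longest wavelength is m = 2: λ = 2 × 2.22 × 315 / 2.50 = 559 nm.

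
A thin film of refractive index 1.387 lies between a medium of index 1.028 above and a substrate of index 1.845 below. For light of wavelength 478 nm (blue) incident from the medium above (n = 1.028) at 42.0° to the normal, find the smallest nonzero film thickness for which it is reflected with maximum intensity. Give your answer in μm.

0.198 μm

At the upper boundary (n = 1.028 to n = 1.387) the reflected ray undergoes a half-wave phase shift.
Bottom surface (1.387 → 1.845): reflection off a higher-index medium gives a half-wave phase shift.
The two reflections carry the same phase change, so no net offset.
For bright reflection here: 2 n t cos θ_r = m λ.
Snell's law: 1.028 sin 42.0° = 1.387 sin θ_r → sin θ_r = 0.496, cos θ_r = 0.868.
Minimum nonzero at m = 1: t = λ / (2 n cos θ_r) = 478 / (2 × 1.387 × 0.868) = 198 nm.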